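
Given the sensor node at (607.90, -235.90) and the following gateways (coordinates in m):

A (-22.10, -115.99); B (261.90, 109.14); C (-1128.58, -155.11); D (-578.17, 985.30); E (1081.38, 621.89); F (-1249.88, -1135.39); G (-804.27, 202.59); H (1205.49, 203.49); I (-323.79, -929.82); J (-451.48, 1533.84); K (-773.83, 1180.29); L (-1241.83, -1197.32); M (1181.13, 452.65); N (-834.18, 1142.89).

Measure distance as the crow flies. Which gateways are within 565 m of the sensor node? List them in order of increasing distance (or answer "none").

B

Distances from (607.90, -235.90):
A: 641.31 m
B: 488.64 m
C: 1738.36 m
D: 1702.38 m
E: 979.79 m
F: 2064.08 m
G: 1478.68 m
H: 741.74 m
I: 1161.71 m
J: 2062.59 m
K: 1978.58 m
L: 2084.67 m
M: 895.93 m
N: 1995.16 m
Threshold 565 m: B (488.64 m) is within range.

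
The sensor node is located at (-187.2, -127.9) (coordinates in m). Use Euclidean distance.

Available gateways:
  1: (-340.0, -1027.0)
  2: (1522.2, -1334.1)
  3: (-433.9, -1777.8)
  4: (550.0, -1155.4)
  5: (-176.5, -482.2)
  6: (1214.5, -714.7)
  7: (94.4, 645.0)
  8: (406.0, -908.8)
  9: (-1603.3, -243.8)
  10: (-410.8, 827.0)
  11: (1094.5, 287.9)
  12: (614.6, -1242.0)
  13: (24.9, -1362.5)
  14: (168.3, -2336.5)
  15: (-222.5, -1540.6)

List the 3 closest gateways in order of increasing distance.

5, 7, 1

Distances from (-187.2, -127.9):
1: 911.99 m
2: 2092.12 m
3: 1668.24 m
4: 1264.60 m
5: 354.46 m
6: 1519.57 m
7: 822.60 m
8: 980.66 m
9: 1420.83 m
10: 980.73 m
11: 1347.46 m
12: 1372.63 m
13: 1252.69 m
14: 2237.03 m
15: 1413.14 m
Sorted: 5 (354.46 m) < 7 (822.60 m) < 1 (911.99 m) < 8 (980.66 m) < 10 (980.73 m) < …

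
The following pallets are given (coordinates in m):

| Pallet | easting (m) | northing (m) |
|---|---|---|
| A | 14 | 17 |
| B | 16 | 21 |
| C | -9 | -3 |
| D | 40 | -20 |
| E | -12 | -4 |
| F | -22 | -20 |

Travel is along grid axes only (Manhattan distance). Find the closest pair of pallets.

Pairwise distances:
A–B: 6 m
A–C: 43 m
A–D: 63 m
A–E: 47 m
A–F: 73 m
B–C: 49 m
B–D: 65 m
B–E: 53 m
B–F: 79 m
C–D: 66 m
C–E: 4 m
C–F: 30 m
D–E: 68 m
D–F: 62 m
E–F: 26 m
Closest pair: C–E at 4 m.

C and E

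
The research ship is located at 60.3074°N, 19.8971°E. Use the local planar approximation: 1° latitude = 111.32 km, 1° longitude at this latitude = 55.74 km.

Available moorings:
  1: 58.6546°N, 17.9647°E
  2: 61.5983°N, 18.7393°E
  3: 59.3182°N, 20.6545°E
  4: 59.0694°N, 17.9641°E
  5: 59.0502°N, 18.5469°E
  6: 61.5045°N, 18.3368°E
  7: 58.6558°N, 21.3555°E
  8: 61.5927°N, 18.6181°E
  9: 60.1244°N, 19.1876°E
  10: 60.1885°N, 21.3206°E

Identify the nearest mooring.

Distances from 60.3074°N, 19.8971°E:
1: 213.1996 km
2: 157.5291 km
3: 117.9332 km
4: 174.9338 km
5: 158.9041 km
6: 159.1305 km
7: 201.0257 km
8: 159.8569 km
9: 44.4860 km
10: 80.4423 km
Minimum: 9 at 44.4860 km.

9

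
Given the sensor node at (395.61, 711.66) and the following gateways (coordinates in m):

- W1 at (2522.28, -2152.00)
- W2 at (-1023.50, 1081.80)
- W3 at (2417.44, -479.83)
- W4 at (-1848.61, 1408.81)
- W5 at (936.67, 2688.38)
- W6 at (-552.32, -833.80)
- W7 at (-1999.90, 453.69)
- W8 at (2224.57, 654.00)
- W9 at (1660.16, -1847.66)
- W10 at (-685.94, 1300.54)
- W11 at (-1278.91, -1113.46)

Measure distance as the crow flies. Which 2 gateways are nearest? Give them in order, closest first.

W10, W2

Distances from (395.61, 711.66):
W1: 3566.97 m
W2: 1466.59 m
W3: 2346.79 m
W4: 2350.01 m
W5: 2049.43 m
W6: 1813.01 m
W7: 2409.36 m
W8: 1829.87 m
W9: 2854.68 m
W10: 1231.47 m
W11: 2476.91 m
Sorted: W10 (1231.47 m) < W2 (1466.59 m) < W6 (1813.01 m) < W8 (1829.87 m) < …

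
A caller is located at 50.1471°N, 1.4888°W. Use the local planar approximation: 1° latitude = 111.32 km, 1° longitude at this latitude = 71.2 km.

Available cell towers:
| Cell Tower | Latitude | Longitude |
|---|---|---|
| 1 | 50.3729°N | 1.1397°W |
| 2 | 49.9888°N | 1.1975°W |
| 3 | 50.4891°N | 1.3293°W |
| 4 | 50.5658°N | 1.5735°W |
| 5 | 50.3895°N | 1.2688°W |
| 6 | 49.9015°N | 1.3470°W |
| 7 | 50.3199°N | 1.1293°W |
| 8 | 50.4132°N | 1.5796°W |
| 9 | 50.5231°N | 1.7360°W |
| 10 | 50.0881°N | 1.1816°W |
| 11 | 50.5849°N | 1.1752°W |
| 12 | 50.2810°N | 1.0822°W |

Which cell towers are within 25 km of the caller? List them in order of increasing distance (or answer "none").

Distances from 50.1471°N, 1.4888°W:
1: √((0.2258·111.32)² + (0.3491·71.2)²) = √(631.821311 + 617.816759) = 35.3502 km
2: √((-0.1583·111.32)² + (0.2913·71.2)²) = √(310.533333 + 430.170829) = 27.2159 km
3: √((0.3420·111.32)² + (0.1595·71.2)²) = √(1449.434544 + 128.967821) = 39.7291 km
4: √((0.4187·111.32)² + (-0.0847·71.2)²) = √(2172.462643 + 36.368619) = 46.9982 km
5: √((0.2424·111.32)² + (0.2200·71.2)²) = √(728.134529 + 245.360896) = 31.2009 km
6: √((-0.2456·111.32)² + (0.1418·71.2)²) = √(747.486099 + 101.932447) = 29.1448 km
7: √((0.1728·111.32)² + (0.3595·71.2)²) = √(370.027389 + 655.175693) = 32.0188 km
8: √((0.2661·111.32)² + (-0.0908·71.2)²) = √(877.477814 + 41.795708) = 30.3195 km
9: √((0.3760·111.32)² + (-0.2472·71.2)²) = √(1751.951524 + 309.782528) = 45.4063 km
10: √((-0.0590·111.32)² + (0.3072·71.2)²) = √(43.137048 + 478.412381) = 22.8375 km
11: √((0.4378·111.32)² + (0.3136·71.2)²) = √(2375.187559 + 498.553874) = 53.6073 km
12: √((0.1339·111.32)² + (0.4066·71.2)²) = √(222.181323 + 838.097868) = 32.5619 km
Threshold 25 km: 10 (22.8375 km) is within range.

10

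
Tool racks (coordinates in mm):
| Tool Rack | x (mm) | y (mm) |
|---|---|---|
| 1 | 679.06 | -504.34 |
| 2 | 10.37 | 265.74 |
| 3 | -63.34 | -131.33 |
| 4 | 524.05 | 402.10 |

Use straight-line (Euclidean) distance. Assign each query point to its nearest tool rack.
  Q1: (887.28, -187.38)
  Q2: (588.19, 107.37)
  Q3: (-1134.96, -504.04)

Q1 at (887.28, -187.38):
  1: √((-208.22)² + (-316.96)²) = √(43355.5684 + 100463.6416) = 379.24 mm
  2: √((-876.91)² + (453.12)²) = √(768971.1481 + 205317.7344) = 987.06 mm
  3: √((-950.62)² + (56.05)²) = √(903678.3844 + 3141.6025) = 952.27 mm
  4: √((-363.23)² + (589.48)²) = √(131936.0329 + 347486.6704) = 692.40 mm
  → nearest: 1 (379.24 mm)
Q2 at (588.19, 107.37):
  1: √((90.87)² + (-611.71)²) = √(8257.3569 + 374189.1241) = 618.42 mm
  2: √((-577.82)² + (158.37)²) = √(333875.9524 + 25081.0569) = 599.13 mm
  3: √((-651.53)² + (-238.70)²) = √(424491.3409 + 56977.6900) = 693.88 mm
  4: √((-64.14)² + (294.73)²) = √(4113.9396 + 86865.7729) = 301.63 mm
  → nearest: 4 (301.63 mm)
Q3 at (-1134.96, -504.04):
  1: √((1814.02)² + (-0.30)²) = √(3290668.5604 + 0.0900) = 1814.02 mm
  2: √((1145.33)² + (769.78)²) = √(1311780.8089 + 592561.2484) = 1379.98 mm
  3: √((1071.62)² + (372.71)²) = √(1148369.4244 + 138912.7441) = 1134.58 mm
  4: √((1659.01)² + (906.14)²) = √(2752314.1801 + 821089.6996) = 1890.34 mm
  → nearest: 3 (1134.58 mm)

Q1→1; Q2→4; Q3→3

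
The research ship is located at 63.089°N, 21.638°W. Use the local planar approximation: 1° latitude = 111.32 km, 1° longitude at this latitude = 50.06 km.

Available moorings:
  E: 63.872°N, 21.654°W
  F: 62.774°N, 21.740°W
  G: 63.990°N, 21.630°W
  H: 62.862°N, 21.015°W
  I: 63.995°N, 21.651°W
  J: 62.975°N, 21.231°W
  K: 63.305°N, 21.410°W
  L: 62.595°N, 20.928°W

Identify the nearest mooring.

J

Distances from 63.089°N, 21.638°W:
E: √((0.783·111.32)² + (-0.016·50.06)²) = √(7597.48619 + 0.64154) = 87.167 km
F: √((-0.315·111.32)² + (-0.102·50.06)²) = √(1229.61033 + 26.07246) = 35.436 km
G: √((0.901·111.32)² + (0.008·50.06)²) = √(10059.95359 + 0.16038) = 100.300 km
H: √((-0.227·111.32)² + (0.623·50.06)²) = √(638.55471 + 972.65267) = 40.140 km
I: √((0.906·111.32)² + (-0.013·50.06)²) = √(10171.91660 + 0.42351) = 100.858 km
J: √((-0.114·111.32)² + (0.407·50.06)²) = √(161.04828 + 415.11699) = 24.003 km
K: √((0.216·111.32)² + (0.228·50.06)²) = √(578.16780 + 130.27209) = 26.617 km
L: √((-0.494·111.32)² + (0.710·50.06)²) = √(3024.12886 + 1263.27641) = 65.478 km
Minimum: J at 24.003 km.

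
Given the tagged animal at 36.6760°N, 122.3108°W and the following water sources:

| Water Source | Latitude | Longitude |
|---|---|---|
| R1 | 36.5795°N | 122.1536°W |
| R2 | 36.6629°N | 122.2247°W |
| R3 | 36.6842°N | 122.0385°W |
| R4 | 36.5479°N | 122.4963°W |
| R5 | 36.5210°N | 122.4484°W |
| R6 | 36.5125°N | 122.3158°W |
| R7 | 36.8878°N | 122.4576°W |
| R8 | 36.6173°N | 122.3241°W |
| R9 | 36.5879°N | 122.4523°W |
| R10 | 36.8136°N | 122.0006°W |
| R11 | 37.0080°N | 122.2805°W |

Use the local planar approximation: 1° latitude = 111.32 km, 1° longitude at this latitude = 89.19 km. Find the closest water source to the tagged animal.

Distances from 36.6760°N, 122.3108°W:
R1: √((-0.0965·111.32)² + (0.1572·89.19)²) = √(115.398728 + 196.579131) = 17.6629 km
R2: √((-0.0131·111.32)² + (0.0861·89.19)²) = √(2.126616 + 58.971019) = 7.8165 km
R3: √((0.0082·111.32)² + (0.2723·89.19)²) = √(0.833248 + 589.831022) = 24.3036 km
R4: √((-0.1281·111.32)² + (-0.1855·89.19)²) = √(203.350224 + 273.728587) = 21.8421 km
R5: √((-0.1550·111.32)² + (-0.1376·89.19)²) = √(297.721221 + 150.615336) = 21.1740 km
R6: √((-0.1635·111.32)² + (-0.0050·89.19)²) = √(331.269849 + 0.198871) = 18.2063 km
R7: √((0.2118·111.32)² + (-0.1468·89.19)²) = √(555.902090 + 171.429058) = 26.9691 km
R8: √((-0.0587·111.32)² + (-0.0133·89.19)²) = √(42.699481 + 1.407134) = 6.6413 km
R9: √((-0.0881·111.32)² + (-0.1415·89.19)²) = √(96.182976 + 159.274118) = 15.9830 km
R10: √((0.1376·111.32)² + (0.3102·89.19)²) = √(234.629850 + 765.448392) = 31.6240 km
R11: √((0.3320·111.32)² + (0.0303·89.19)²) = √(1365.911504 + 7.303274) = 37.0569 km
Minimum: R8 at 6.6413 km.

R8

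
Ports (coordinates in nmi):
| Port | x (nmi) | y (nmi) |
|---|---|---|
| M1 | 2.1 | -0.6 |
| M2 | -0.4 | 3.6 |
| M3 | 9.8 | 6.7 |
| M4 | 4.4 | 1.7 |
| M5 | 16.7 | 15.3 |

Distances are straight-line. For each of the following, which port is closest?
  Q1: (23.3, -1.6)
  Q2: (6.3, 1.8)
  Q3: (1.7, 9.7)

Q1→M3; Q2→M4; Q3→M2

Q1 at (23.3, -1.6):
  M1: √((-21.2)² + (1.0)²) = √(449.440 + 1.000) = 21.2 nmi
  M2: √((-23.7)² + (5.2)²) = √(561.690 + 27.040) = 24.3 nmi
  M3: √((-13.5)² + (8.3)²) = √(182.250 + 68.890) = 15.8 nmi
  M4: √((-18.9)² + (3.3)²) = √(357.210 + 10.890) = 19.2 nmi
  M5: √((-6.6)² + (16.9)²) = √(43.560 + 285.610) = 18.1 nmi
  → nearest: M3 (15.8 nmi)
Q2 at (6.3, 1.8):
  M1: √((-4.2)² + (-2.4)²) = √(17.640 + 5.760) = 4.8 nmi
  M2: √((-6.7)² + (1.8)²) = √(44.890 + 3.240) = 6.9 nmi
  M3: √((3.5)² + (4.9)²) = √(12.250 + 24.010) = 6.0 nmi
  M4: √((-1.9)² + (-0.1)²) = √(3.610 + 0.010) = 1.9 nmi
  M5: √((10.4)² + (13.5)²) = √(108.160 + 182.250) = 17.0 nmi
  → nearest: M4 (1.9 nmi)
Q3 at (1.7, 9.7):
  M1: √((0.4)² + (-10.3)²) = √(0.160 + 106.090) = 10.3 nmi
  M2: √((-2.1)² + (-6.1)²) = √(4.410 + 37.210) = 6.5 nmi
  M3: √((8.1)² + (-3.0)²) = √(65.610 + 9.000) = 8.6 nmi
  M4: √((2.7)² + (-8.0)²) = √(7.290 + 64.000) = 8.4 nmi
  M5: √((15.0)² + (5.6)²) = √(225.000 + 31.360) = 16.0 nmi
  → nearest: M2 (6.5 nmi)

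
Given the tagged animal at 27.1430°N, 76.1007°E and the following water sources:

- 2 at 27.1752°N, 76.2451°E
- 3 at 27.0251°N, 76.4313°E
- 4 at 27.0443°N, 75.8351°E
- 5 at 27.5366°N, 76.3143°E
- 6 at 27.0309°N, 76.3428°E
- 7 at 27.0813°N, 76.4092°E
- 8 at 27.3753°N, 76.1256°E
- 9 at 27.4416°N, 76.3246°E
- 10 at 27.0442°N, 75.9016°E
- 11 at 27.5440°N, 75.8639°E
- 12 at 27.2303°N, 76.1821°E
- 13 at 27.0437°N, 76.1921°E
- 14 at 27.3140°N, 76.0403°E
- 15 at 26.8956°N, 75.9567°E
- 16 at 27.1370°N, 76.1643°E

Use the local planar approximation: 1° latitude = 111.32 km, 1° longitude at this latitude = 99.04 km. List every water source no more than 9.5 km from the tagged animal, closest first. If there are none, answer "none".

Distances from 27.1430°N, 76.1007°E:
2: 14.7437 km
3: 35.2751 km
4: 28.5074 km
5: 48.6553 km
6: 27.0305 km
7: 31.3163 km
8: 25.9770 km
9: 39.9580 km
10: 22.5787 km
11: 50.4252 km
12: 12.6269 km
13: 14.2876 km
14: 19.9535 km
15: 31.0142 km
16: 6.3343 km
Threshold 9.5 km: 16 (6.3343 km) is within range.

16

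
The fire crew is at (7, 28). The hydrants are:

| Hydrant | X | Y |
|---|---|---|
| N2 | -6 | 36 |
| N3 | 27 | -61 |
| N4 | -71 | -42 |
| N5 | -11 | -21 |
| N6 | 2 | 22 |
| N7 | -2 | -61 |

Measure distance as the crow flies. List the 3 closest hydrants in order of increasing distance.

Distances from (7, 28):
N2: √((-13)² + (8)²) = √(169.000 + 64.000) = 15.3
N3: √((20)² + (-89)²) = √(400.000 + 7921.000) = 91.2
N4: √((-78)² + (-70)²) = √(6084.000 + 4900.000) = 104.8
N5: √((-18)² + (-49)²) = √(324.000 + 2401.000) = 52.2
N6: √((-5)² + (-6)²) = √(25.000 + 36.000) = 7.8
N7: √((-9)² + (-89)²) = √(81.000 + 7921.000) = 89.5
Sorted: N6 (7.8) < N2 (15.3) < N5 (52.2) < N7 (89.5) < N3 (91.2) < …

N6, N2, N5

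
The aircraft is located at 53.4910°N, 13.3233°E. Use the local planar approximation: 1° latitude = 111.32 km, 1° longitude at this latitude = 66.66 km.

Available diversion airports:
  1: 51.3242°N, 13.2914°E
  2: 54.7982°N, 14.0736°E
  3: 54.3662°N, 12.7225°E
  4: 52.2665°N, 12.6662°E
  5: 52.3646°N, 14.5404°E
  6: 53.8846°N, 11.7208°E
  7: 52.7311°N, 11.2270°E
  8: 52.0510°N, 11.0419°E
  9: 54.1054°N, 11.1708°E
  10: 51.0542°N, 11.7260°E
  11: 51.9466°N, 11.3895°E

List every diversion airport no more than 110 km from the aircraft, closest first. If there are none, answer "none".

3

Distances from 53.4910°N, 13.3233°E:
1: 241.2175 km
2: 153.8728 km
3: 105.3376 km
4: 143.1762 km
5: 149.3494 km
6: 115.4594 km
7: 163.3490 km
8: 220.9618 km
9: 158.9529 km
10: 291.4131 km
11: 214.8824 km
Threshold 110 km: 3 (105.3376 km) is within range.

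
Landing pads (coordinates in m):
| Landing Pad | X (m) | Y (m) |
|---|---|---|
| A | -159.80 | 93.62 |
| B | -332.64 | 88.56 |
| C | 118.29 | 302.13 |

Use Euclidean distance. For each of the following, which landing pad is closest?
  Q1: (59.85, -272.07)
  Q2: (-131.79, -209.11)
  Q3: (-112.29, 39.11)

Q1→A; Q2→A; Q3→A

Q1 at (59.85, -272.07):
  A: √((-219.65)² + (365.69)²) = √(48246.1225 + 133729.1761) = 426.59 m
  B: √((-392.49)² + (360.63)²) = √(154048.4001 + 130053.9969) = 533.01 m
  C: √((58.44)² + (574.20)²) = √(3415.2336 + 329705.6400) = 577.17 m
  → nearest: A (426.59 m)
Q2 at (-131.79, -209.11):
  A: √((-28.01)² + (302.73)²) = √(784.5601 + 91645.4529) = 304.02 m
  B: √((-200.85)² + (297.67)²) = √(40340.7225 + 88607.4289) = 359.09 m
  C: √((250.08)² + (511.24)²) = √(62540.0064 + 261366.3376) = 569.13 m
  → nearest: A (304.02 m)
Q3 at (-112.29, 39.11):
  A: √((-47.51)² + (54.51)²) = √(2257.2001 + 2971.3401) = 72.31 m
  B: √((-220.35)² + (49.45)²) = √(48554.1225 + 2445.3025) = 225.83 m
  C: √((230.58)² + (263.02)²) = √(53167.1364 + 69179.5204) = 349.78 m
  → nearest: A (72.31 m)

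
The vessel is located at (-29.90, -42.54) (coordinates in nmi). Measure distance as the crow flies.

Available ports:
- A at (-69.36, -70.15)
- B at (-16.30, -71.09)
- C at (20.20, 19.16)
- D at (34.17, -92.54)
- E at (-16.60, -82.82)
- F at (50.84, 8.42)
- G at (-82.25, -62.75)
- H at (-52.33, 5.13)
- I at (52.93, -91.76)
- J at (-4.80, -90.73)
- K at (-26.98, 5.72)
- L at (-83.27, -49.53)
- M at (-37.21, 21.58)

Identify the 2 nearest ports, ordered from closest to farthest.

B, E

Distances from (-29.90, -42.54):
A: √((-39.46)² + (-27.61)²) = √(1557.0916 + 762.3121) = 48.16 nmi
B: √((13.60)² + (-28.55)²) = √(184.9600 + 815.1025) = 31.62 nmi
C: √((50.10)² + (61.70)²) = √(2510.0100 + 3806.8900) = 79.48 nmi
D: √((64.07)² + (-50.00)²) = √(4104.9649 + 2500.0000) = 81.27 nmi
E: √((13.30)² + (-40.28)²) = √(176.8900 + 1622.4784) = 42.42 nmi
F: √((80.74)² + (50.96)²) = √(6518.9476 + 2596.9216) = 95.48 nmi
G: √((-52.35)² + (-20.21)²) = √(2740.5225 + 408.4441) = 56.12 nmi
H: √((-22.43)² + (47.67)²) = √(503.1049 + 2272.4289) = 52.68 nmi
I: √((82.83)² + (-49.22)²) = √(6860.8089 + 2422.6084) = 96.35 nmi
J: √((25.10)² + (-48.19)²) = √(630.0100 + 2322.2761) = 54.33 nmi
K: √((2.92)² + (48.26)²) = √(8.5264 + 2329.0276) = 48.35 nmi
L: √((-53.37)² + (-6.99)²) = √(2848.3569 + 48.8601) = 53.83 nmi
M: √((-7.31)² + (64.12)²) = √(53.4361 + 4111.3744) = 64.54 nmi
Sorted: B (31.62 nmi) < E (42.42 nmi) < A (48.16 nmi) < K (48.35 nmi) < …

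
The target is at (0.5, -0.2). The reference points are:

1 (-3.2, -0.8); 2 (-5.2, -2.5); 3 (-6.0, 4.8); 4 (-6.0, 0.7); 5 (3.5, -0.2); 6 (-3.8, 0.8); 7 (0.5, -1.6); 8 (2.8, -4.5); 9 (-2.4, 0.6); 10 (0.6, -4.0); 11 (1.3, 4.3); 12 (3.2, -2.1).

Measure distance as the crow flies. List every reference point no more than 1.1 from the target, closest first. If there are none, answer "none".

Distances from (0.5, -0.2):
1: √((-3.7)² + (-0.6)²) = √(13.6900 + 0.3600) = 3.75
2: √((-5.7)² + (-2.3)²) = √(32.4900 + 5.2900) = 6.15
3: √((-6.5)² + (5.0)²) = √(42.2500 + 25.0000) = 8.20
4: √((-6.5)² + (0.9)²) = √(42.2500 + 0.8100) = 6.56
5: √((3.0)² + (0.0)²) = √(9.0000 + 0.0000) = 3.00
6: √((-4.3)² + (1.0)²) = √(18.4900 + 1.0000) = 4.41
7: √((0.0)² + (-1.4)²) = √(0.0000 + 1.9600) = 1.40
8: √((2.3)² + (-4.3)²) = √(5.2900 + 18.4900) = 4.88
9: √((-2.9)² + (0.8)²) = √(8.4100 + 0.6400) = 3.01
10: √((0.1)² + (-3.8)²) = √(0.0100 + 14.4400) = 3.80
11: √((0.8)² + (4.5)²) = √(0.6400 + 20.2500) = 4.57
12: √((2.7)² + (-1.9)²) = √(7.2900 + 3.6100) = 3.30
Threshold 1.1: none within range.

none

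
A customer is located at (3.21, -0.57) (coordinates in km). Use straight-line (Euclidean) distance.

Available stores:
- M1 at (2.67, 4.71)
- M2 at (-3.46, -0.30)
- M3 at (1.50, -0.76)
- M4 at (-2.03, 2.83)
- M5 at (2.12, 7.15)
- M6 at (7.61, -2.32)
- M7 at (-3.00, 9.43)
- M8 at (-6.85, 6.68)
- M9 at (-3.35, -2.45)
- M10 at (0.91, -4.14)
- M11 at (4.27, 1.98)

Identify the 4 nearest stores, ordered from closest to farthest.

Distances from (3.21, -0.57):
M1: 5.31 km
M2: 6.68 km
M3: 1.72 km
M4: 6.25 km
M5: 7.80 km
M6: 4.74 km
M7: 11.77 km
M8: 12.40 km
M9: 6.82 km
M10: 4.25 km
M11: 2.76 km
Sorted: M3 (1.72 km) < M11 (2.76 km) < M10 (4.25 km) < M6 (4.74 km) < M1 (5.31 km) < M4 (6.25 km) < …

M3, M11, M10, M6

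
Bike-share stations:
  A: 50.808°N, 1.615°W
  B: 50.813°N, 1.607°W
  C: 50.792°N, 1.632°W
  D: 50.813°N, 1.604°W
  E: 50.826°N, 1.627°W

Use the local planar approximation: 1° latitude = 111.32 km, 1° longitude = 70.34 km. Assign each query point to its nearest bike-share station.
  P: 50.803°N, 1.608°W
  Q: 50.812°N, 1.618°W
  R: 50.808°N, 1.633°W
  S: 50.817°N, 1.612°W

P→A; Q→A; R→A; S→B

P at 50.803°N, 1.608°W:
  A: √((0.005·111.32)² + (-0.007·70.34)²) = √(0.30980 + 0.24244) = 0.743 km
  B: √((0.010·111.32)² + (0.001·70.34)²) = √(1.23921 + 0.00495) = 1.115 km
  C: √((-0.011·111.32)² + (-0.024·70.34)²) = √(1.49945 + 2.84988) = 2.086 km
  D: √((0.010·111.32)² + (0.004·70.34)²) = √(1.23921 + 0.07916) = 1.148 km
  E: √((0.023·111.32)² + (-0.019·70.34)²) = √(6.55544 + 1.78613) = 2.888 km
  → nearest: A (0.743 km)
Q at 50.812°N, 1.618°W:
  A: √((-0.004·111.32)² + (0.003·70.34)²) = √(0.19827 + 0.04453) = 0.493 km
  B: √((0.001·111.32)² + (0.011·70.34)²) = √(0.01239 + 0.59867) = 0.782 km
  C: √((-0.020·111.32)² + (-0.014·70.34)²) = √(4.95686 + 0.96975) = 2.434 km
  D: √((0.001·111.32)² + (0.014·70.34)²) = √(0.01239 + 0.96975) = 0.991 km
  E: √((0.014·111.32)² + (-0.009·70.34)²) = √(2.42886 + 0.40076) = 1.682 km
  → nearest: A (0.493 km)
R at 50.808°N, 1.633°W:
  A: √((0.000·111.32)² + (0.018·70.34)²) = √(0.00000 + 1.60306) = 1.266 km
  B: √((0.005·111.32)² + (0.026·70.34)²) = √(0.30980 + 3.34466) = 1.912 km
  C: √((-0.016·111.32)² + (0.001·70.34)²) = √(3.17239 + 0.00495) = 1.783 km
  D: √((0.005·111.32)² + (0.029·70.34)²) = √(0.30980 + 4.16103) = 2.114 km
  E: √((0.018·111.32)² + (0.006·70.34)²) = √(4.01505 + 0.17812) = 2.048 km
  → nearest: A (1.266 km)
S at 50.817°N, 1.612°W:
  A: √((-0.009·111.32)² + (-0.003·70.34)²) = √(1.00376 + 0.04453) = 1.024 km
  B: √((-0.004·111.32)² + (0.005·70.34)²) = √(0.19827 + 0.12369) = 0.567 km
  C: √((-0.025·111.32)² + (-0.020·70.34)²) = √(7.74509 + 1.97909) = 3.118 km
  D: √((-0.004·111.32)² + (0.008·70.34)²) = √(0.19827 + 0.31665) = 0.718 km
  E: √((0.009·111.32)² + (-0.015·70.34)²) = √(1.00376 + 1.11324) = 1.455 km
  → nearest: B (0.567 km)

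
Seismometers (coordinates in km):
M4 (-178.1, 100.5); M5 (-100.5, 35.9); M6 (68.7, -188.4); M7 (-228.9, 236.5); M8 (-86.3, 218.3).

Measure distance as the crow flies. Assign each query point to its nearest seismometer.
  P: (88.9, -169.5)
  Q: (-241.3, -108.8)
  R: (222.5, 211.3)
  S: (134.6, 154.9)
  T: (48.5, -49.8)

P at (88.9, -169.5):
  M4: 379.7 km
  M5: 279.4 km
  M6: 27.7 km
  M7: 515.6 km
  M8: 425.5 km
  → nearest: M6 (27.7 km)
Q at (-241.3, -108.8):
  M4: 218.6 km
  M5: 201.9 km
  M6: 320.1 km
  M7: 345.5 km
  M8: 362.0 km
  → nearest: M5 (201.9 km)
R at (222.5, 211.3):
  M4: 415.6 km
  M5: 367.6 km
  M6: 428.3 km
  M7: 452.1 km
  M8: 308.9 km
  → nearest: M8 (308.9 km)
S at (134.6, 154.9):
  M4: 317.4 km
  M5: 263.5 km
  M6: 349.6 km
  M7: 372.5 km
  M8: 229.8 km
  → nearest: M8 (229.8 km)
T at (48.5, -49.8):
  M4: 271.9 km
  M5: 171.9 km
  M6: 140.1 km
  M7: 398.6 km
  M8: 300.1 km
  → nearest: M6 (140.1 km)

P→M6; Q→M5; R→M8; S→M8; T→M6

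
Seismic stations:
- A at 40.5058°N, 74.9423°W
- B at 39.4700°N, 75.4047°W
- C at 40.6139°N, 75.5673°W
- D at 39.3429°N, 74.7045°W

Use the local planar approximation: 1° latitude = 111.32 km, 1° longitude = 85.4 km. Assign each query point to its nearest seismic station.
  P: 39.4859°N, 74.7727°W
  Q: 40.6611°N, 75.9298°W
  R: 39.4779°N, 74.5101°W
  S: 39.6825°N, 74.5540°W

P at 39.4859°N, 74.7727°W:
  A: √((1.0199·111.32)² + (-0.1696·85.4)²) = √(12890.257080 + 209.781621) = 114.4554 km
  B: √((-0.0159·111.32)² + (-0.6320·85.4)²) = √(3.132858 + 2913.063140) = 54.0018 km
  C: √((1.1280·111.32)² + (-0.7946·85.4)²) = √(15767.563715 + 4604.822166) = 142.7319 km
  D: √((-0.1430·111.32)² + (0.0682·85.4)²) = √(253.406920 + 33.922238) = 16.9508 km
  → nearest: D (16.9508 km)
Q at 40.6611°N, 75.9298°W:
  A: √((-0.1553·111.32)² + (0.9875·85.4)²) = √(298.874806 + 7111.970556) = 86.0863 km
  B: √((-1.1911·111.32)² + (0.5251·85.4)²) = √(17580.970476 + 2010.943080) = 139.9711 km
  C: √((-0.0472·111.32)² + (0.3625·85.4)²) = √(27.607711 + 958.366806) = 31.4002 km
  D: √((-1.3182·111.32)² + (1.2253·85.4)²) = √(21533.221608 + 10949.659354) = 180.2301 km
  → nearest: C (31.4002 km)
R at 39.4779°N, 74.5101°W:
  A: √((1.0279·111.32)² + (-0.4322·85.4)²) = √(13093.270113 + 1362.339242) = 120.2315 km
  B: √((-0.0079·111.32)² + (-0.8946·85.4)²) = √(0.773394 + 5836.782753) = 76.4039 km
  C: √((1.1360·111.32)² + (-1.0572·85.4)²) = √(15992.010199 + 8151.359557) = 155.3814 km
  D: √((-0.1350·111.32)² + (-0.1944·85.4)²) = √(225.846795 + 275.618435) = 22.3934 km
  → nearest: D (22.3934 km)
S at 39.6825°N, 74.5540°W:
  A: √((0.8233·111.32)² + (-0.3883·85.4)²) = √(8399.677775 + 1099.639983) = 97.4644 km
  B: √((-0.2125·111.32)² + (-0.8507·85.4)²) = √(559.582680 + 5277.990534) = 76.4040 km
  C: √((0.9314·111.32)² + (-1.0133·85.4)²) = √(10750.257389 + 7488.448143) = 135.0508 km
  D: √((-0.3396·111.32)² + (-0.1505·85.4)²) = √(1429.162981 + 165.191897) = 39.9294 km
  → nearest: D (39.9294 km)

P→D; Q→C; R→D; S→D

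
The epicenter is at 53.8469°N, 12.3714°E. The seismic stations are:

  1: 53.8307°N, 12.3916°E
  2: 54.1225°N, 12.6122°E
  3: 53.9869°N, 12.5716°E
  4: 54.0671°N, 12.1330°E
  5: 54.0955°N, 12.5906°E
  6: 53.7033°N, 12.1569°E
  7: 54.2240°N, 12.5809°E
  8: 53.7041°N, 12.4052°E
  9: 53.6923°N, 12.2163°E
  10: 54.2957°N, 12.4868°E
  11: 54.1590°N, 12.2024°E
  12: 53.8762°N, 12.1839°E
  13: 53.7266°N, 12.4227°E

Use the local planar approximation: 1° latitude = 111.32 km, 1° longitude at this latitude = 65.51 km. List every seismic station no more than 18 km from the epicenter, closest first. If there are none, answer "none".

1, 12, 13, 8

Distances from 53.8469°N, 12.3714°E:
1: √((-0.0162·111.32)² + (0.0202·65.51)²) = √(3.252194 + 1.751128) = 2.2368 km
2: √((0.2756·111.32)² + (0.2408·65.51)²) = √(941.249637 + 248.844567) = 34.4977 km
3: √((0.1400·111.32)² + (0.2002·65.51)²) = √(242.885991 + 172.005900) = 20.3689 km
4: √((0.2202·111.32)² + (-0.2384·65.51)²) = √(600.870696 + 243.908930) = 29.0651 km
5: √((0.2486·111.32)² + (0.2192·65.51)²) = √(765.858689 + 206.203626) = 31.1779 km
6: √((-0.1436·111.32)² + (-0.2145·65.51)²) = √(255.537873 + 197.455753) = 21.2836 km
7: √((0.3771·111.32)² + (0.2095·65.51)²) = √(1762.217299 + 188.357646) = 44.1653 km
8: √((-0.1428·111.32)² + (0.0338·65.51)²) = √(252.698585 + 4.902850) = 16.0500 km
9: √((-0.1546·111.32)² + (-0.1551·65.51)²) = √(296.186578 + 103.237813) = 19.9856 km
10: √((0.4488·111.32)² + (0.1154·65.51)²) = √(2496.043167 + 57.151393) = 50.5291 km
11: √((0.3121·111.32)² + (-0.1690·65.51)²) = √(1207.074103 + 122.571248) = 36.4643 km
12: √((0.0293·111.32)² + (-0.1875·65.51)²) = √(10.638530 + 150.875160) = 12.7088 km
13: √((-0.1203·111.32)² + (0.0513·65.51)²) = √(179.340200 + 11.294056) = 13.8070 km
Threshold 18 km: 1 (2.2368 km), 12 (12.7088 km), 13 (13.8070 km), 8 (16.0500 km) are within range.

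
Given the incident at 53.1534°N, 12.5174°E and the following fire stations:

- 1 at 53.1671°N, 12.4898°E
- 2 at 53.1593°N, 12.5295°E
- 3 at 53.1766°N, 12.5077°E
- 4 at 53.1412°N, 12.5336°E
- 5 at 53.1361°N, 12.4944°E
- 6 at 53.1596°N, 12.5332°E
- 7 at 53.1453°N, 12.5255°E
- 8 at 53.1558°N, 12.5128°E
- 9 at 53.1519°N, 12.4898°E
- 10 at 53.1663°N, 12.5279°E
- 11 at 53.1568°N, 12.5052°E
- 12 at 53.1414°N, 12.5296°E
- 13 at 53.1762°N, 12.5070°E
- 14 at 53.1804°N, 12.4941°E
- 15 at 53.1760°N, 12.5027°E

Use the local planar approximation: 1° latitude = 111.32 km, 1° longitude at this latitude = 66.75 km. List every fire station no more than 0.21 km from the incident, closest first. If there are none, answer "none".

Distances from 53.1534°N, 12.5174°E:
1: 2.3916 km
2: 1.0410 km
3: 2.6625 km
4: 1.7360 km
5: 2.4629 km
6: 1.2604 km
7: 1.0514 km
8: 0.4070 km
9: 1.8499 km
10: 1.5979 km
11: 0.8980 km
12: 1.5645 km
13: 2.6313 km
14: 3.3842 km
15: 2.7004 km
Threshold 0.21 km: none within range.

none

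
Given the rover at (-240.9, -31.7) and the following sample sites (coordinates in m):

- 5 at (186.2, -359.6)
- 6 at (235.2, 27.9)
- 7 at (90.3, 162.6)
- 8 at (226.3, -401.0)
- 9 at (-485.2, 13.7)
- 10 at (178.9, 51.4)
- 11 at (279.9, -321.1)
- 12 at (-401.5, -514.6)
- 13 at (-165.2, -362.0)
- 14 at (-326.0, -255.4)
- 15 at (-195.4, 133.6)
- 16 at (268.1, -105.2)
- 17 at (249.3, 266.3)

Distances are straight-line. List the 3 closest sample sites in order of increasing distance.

15, 14, 9

Distances from (-240.9, -31.7):
5: 538.5 m
6: 479.8 m
7: 384.0 m
8: 595.5 m
9: 248.5 m
10: 427.9 m
11: 595.8 m
12: 508.9 m
13: 338.9 m
14: 239.3 m
15: 171.4 m
16: 514.3 m
17: 573.7 m
Sorted: 15 (171.4 m) < 14 (239.3 m) < 9 (248.5 m) < 13 (338.9 m) < 7 (384.0 m) < …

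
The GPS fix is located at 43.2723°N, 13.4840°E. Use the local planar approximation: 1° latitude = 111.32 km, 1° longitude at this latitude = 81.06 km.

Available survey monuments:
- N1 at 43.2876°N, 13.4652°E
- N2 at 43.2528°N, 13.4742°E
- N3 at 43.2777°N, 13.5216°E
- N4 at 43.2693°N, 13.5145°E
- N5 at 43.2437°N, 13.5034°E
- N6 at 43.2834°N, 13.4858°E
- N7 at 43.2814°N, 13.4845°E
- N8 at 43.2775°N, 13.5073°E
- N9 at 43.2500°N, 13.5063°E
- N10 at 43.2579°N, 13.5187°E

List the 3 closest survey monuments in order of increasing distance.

N7, N6, N8

Distances from 43.2723°N, 13.4840°E:
N1: 2.2854 km
N2: 2.3115 km
N3: 3.1066 km
N4: 2.4948 km
N5: 3.5509 km
N6: 1.2442 km
N7: 1.0138 km
N8: 1.9754 km
N9: 3.0708 km
N10: 3.2375 km
Sorted: N7 (1.0138 km) < N6 (1.2442 km) < N8 (1.9754 km) < N1 (2.2854 km) < N2 (2.3115 km) < …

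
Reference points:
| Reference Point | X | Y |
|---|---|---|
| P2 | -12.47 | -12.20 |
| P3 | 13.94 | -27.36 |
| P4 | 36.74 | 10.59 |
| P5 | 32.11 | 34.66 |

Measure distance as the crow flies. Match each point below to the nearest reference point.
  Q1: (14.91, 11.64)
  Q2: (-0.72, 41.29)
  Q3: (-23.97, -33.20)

Q1→P4; Q2→P5; Q3→P2

Q1 at (14.91, 11.64):
  P2: 36.30
  P3: 39.01
  P4: 21.86
  P5: 28.74
  → nearest: P4 (21.86)
Q2 at (-0.72, 41.29):
  P2: 54.77
  P3: 70.20
  P4: 48.43
  P5: 33.49
  → nearest: P5 (33.49)
Q3 at (-23.97, -33.20):
  P2: 23.94
  P3: 38.36
  P4: 74.85
  P5: 88.03
  → nearest: P2 (23.94)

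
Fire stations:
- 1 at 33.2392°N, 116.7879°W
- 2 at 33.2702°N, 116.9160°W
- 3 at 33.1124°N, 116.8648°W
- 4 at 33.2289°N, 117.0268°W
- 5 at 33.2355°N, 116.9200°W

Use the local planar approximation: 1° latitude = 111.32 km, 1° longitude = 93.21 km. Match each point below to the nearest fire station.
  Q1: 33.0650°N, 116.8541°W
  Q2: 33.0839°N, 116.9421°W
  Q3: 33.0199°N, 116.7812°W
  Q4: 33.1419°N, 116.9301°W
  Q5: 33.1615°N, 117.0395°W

Q1→3; Q2→3; Q3→3; Q4→3; Q5→4

Q1 at 33.0650°N, 116.8541°W:
  1: √((0.1742·111.32)² + (0.0662·93.21)²) = √(376.047492 + 38.075095) = 20.3500 km
  2: √((0.2052·111.32)² + (-0.0619·93.21)²) = √(521.796436 + 33.289427) = 23.5603 km
  3: √((0.0474·111.32)² + (-0.0107·93.21)²) = √(27.842170 + 0.994701) = 5.3700 km
  4: √((0.1639·111.32)² + (-0.1727·93.21)²) = √(332.892724 + 259.125224) = 24.3314 km
  5: √((0.1705·111.32)² + (-0.0659·93.21)²) = √(360.242678 + 37.730785) = 19.9493 km
  → nearest: 3 (5.3700 km)
Q2 at 33.0839°N, 116.9421°W:
  1: √((0.1553·111.32)² + (0.1542·93.21)²) = √(298.874806 + 206.582612) = 22.4824 km
  2: √((0.1863·111.32)² + (0.0261·93.21)²) = √(430.102637 + 5.918423) = 20.8811 km
  3: √((0.0285·111.32)² + (0.0773·93.21)²) = √(10.065518 + 51.913942) = 7.8727 km
  4: √((0.1450·111.32)² + (-0.0847·93.21)²) = √(260.544794 + 62.329241) = 17.9687 km
  5: √((0.1516·111.32)² + (0.0221·93.21)²) = √(284.803156 + 4.243357) = 17.0014 km
  → nearest: 3 (7.8727 km)
Q3 at 33.0199°N, 116.7812°W:
  1: √((0.2193·111.32)² + (-0.0067·93.21)²) = √(595.968984 + 0.390009) = 24.4205 km
  2: √((0.2503·111.32)² + (-0.1348·93.21)²) = √(776.368837 + 157.871887) = 30.5654 km
  3: √((0.0925·111.32)² + (-0.0836·93.21)²) = √(106.030268 + 60.720812) = 12.9132 km
  4: √((0.2090·111.32)² + (-0.2456·93.21)²) = √(541.301172 + 524.060879) = 32.6399 km
  5: √((0.2156·111.32)² + (-0.1388·93.21)²) = √(576.028416 + 167.380148) = 27.2655 km
  → nearest: 3 (12.9132 km)
Q4 at 33.1419°N, 116.9301°W:
  1: √((0.0973·111.32)² + (0.1422·93.21)²) = √(117.320006 + 175.680763) = 17.1173 km
  2: √((0.1283·111.32)² + (0.0141·93.21)²) = √(203.985693 + 1.727282) = 14.3427 km
  3: √((-0.0295·111.32)² + (0.0653·93.21)²) = √(10.784262 + 37.046858) = 6.9160 km
  4: √((0.0870·111.32)² + (-0.0967·93.21)²) = √(93.796126 + 81.241506) = 13.2302 km
  5: √((0.0936·111.32)² + (0.0101·93.21)²) = √(108.567064 + 0.886273) = 10.4620 km
  → nearest: 3 (6.9160 km)
Q5 at 33.1615°N, 117.0395°W:
  1: √((0.0777·111.32)² + (0.2516·93.21)²) = √(74.814957 + 549.979231) = 24.9959 km
  2: √((0.1087·111.32)² + (0.1235·93.21)²) = √(146.421713 + 132.513136) = 16.7013 km
  3: √((-0.0491·111.32)² + (0.1747·93.21)²) = √(29.875101 + 265.161719) = 17.1766 km
  4: √((0.0674·111.32)² + (0.0127·93.21)²) = √(56.294529 + 1.401304) = 7.5958 km
  5: √((0.0740·111.32)² + (0.1195·93.21)²) = √(67.859372 + 124.068299) = 13.8538 km
  → nearest: 4 (7.5958 km)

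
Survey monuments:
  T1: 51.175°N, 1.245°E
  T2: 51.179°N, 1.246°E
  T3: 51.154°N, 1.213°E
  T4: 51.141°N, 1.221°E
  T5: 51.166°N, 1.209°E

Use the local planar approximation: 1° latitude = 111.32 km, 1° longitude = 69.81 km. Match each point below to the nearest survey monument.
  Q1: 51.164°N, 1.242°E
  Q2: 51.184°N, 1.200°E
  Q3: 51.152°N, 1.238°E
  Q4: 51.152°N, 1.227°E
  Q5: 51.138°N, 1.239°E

Q1→T1; Q2→T5; Q3→T4; Q4→T3; Q5→T4

Q1 at 51.164°N, 1.242°E:
  T1: 1.242 km
  T2: 1.693 km
  T3: 2.310 km
  T4: 2.950 km
  T5: 2.314 km
  → nearest: T1 (1.242 km)
Q2 at 51.184°N, 1.200°E:
  T1: 3.297 km
  T2: 3.259 km
  T3: 3.461 km
  T4: 5.006 km
  T5: 2.100 km
  → nearest: T5 (2.100 km)
Q3 at 51.152°N, 1.238°E:
  T1: 2.607 km
  T2: 3.057 km
  T3: 1.759 km
  T4: 1.705 km
  T5: 2.555 km
  → nearest: T4 (1.705 km)
Q4 at 51.152°N, 1.227°E:
  T1: 2.852 km
  T2: 3.285 km
  T3: 1.002 km
  T4: 1.294 km
  T5: 2.002 km
  → nearest: T3 (1.002 km)
Q5 at 51.138°N, 1.239°E:
  T1: 4.140 km
  T2: 4.590 km
  T3: 2.543 km
  T4: 1.300 km
  T5: 3.755 km
  → nearest: T4 (1.300 km)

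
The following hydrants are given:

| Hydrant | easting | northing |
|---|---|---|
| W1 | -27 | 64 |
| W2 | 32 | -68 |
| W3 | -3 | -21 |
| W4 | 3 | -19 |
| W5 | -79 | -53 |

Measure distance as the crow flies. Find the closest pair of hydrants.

W3 and W4

Pairwise distances:
W1–W2: √((59)² + (-132)²) = √(3481.0000 + 17424.0000) = 144.59
W1–W3: √((24)² + (-85)²) = √(576.0000 + 7225.0000) = 88.32
W1–W4: √((30)² + (-83)²) = √(900.0000 + 6889.0000) = 88.26
W1–W5: √((-52)² + (-117)²) = √(2704.0000 + 13689.0000) = 128.04
W2–W3: √((-35)² + (47)²) = √(1225.0000 + 2209.0000) = 58.60
W2–W4: √((-29)² + (49)²) = √(841.0000 + 2401.0000) = 56.94
W2–W5: √((-111)² + (15)²) = √(12321.0000 + 225.0000) = 112.01
W3–W4: √((6)² + (2)²) = √(36.0000 + 4.0000) = 6.32
W3–W5: √((-76)² + (-32)²) = √(5776.0000 + 1024.0000) = 82.46
W4–W5: √((-82)² + (-34)²) = √(6724.0000 + 1156.0000) = 88.77
Closest pair: W3–W4 at 6.32.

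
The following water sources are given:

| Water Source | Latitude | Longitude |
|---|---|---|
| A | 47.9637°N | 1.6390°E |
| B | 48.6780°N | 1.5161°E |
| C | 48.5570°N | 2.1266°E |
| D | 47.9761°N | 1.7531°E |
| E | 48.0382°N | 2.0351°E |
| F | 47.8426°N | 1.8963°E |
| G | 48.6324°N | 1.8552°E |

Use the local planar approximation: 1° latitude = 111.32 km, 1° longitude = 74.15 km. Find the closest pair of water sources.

A and D

Pairwise distances:
A–B: √((0.7143·111.32)² + (-0.1229·74.15)²) = √(6322.774536 + 83.047407) = 80.0364 km
A–C: √((0.5933·111.32)² + (0.4876·74.15)²) = √(4362.094722 + 1307.223073) = 75.2949 km
A–D: √((0.0124·111.32)² + (0.1141·74.15)²) = √(1.905416 + 71.580314) = 8.5724 km
A–E: √((0.0745·111.32)² + (0.3961·74.15)²) = √(68.779488 + 862.644774) = 30.5192 km
A–F: √((-0.1211·111.32)² + (0.2573·74.15)²) = √(181.733371 + 364.000419) = 23.3609 km
A–G: √((0.6687·111.32)² + (0.2162·74.15)²) = √(5541.266554 + 257.000335) = 76.1464 km
B–C: √((-0.1210·111.32)² + (0.6105·74.15)²) = √(181.433357 + 2049.243883) = 47.2300 km
B–D: √((-0.7019·111.32)² + (0.2370·74.15)²) = √(6105.157610 + 308.829660) = 80.0874 km
B–E: √((-0.6398·111.32)² + (0.5190·74.15)²) = √(5072.649634 + 1481.006711) = 80.9547 km
B–F: √((-0.8354·111.32)² + (0.3802·74.15)²) = √(8648.391419 + 794.779279) = 97.1760 km
B–G: √((-0.0456·111.32)² + (0.3391·74.15)²) = √(25.767725 + 632.234062) = 25.6515 km
C–D: √((-0.5809·111.32)² + (-0.3735·74.15)²) = √(4181.664138 + 767.014410) = 70.3468 km
C–E: √((-0.5188·111.32)² + (-0.0915·74.15)²) = √(3335.387756 + 46.032493) = 58.1500 km
C–F: √((-0.7144·111.32)² + (-0.2303·74.15)²) = √(6324.545001 + 291.615220) = 81.3398 km
C–G: √((0.0754·111.32)² + (-0.2714·74.15)²) = √(70.451312 + 404.987853) = 21.8046 km
D–E: √((0.0621·111.32)² + (0.2820·74.15)²) = √(47.789182 + 437.240646) = 22.0234 km
D–F: √((-0.1335·111.32)² + (0.1432·74.15)²) = √(220.855860 + 112.747870) = 18.2648 km
D–G: √((0.6563·111.32)² + (0.1021·74.15)²) = √(5337.663654 + 57.315726) = 73.4505 km
E–F: √((-0.1956·111.32)² + (-0.1388·74.15)²) = √(474.115437 + 105.925676) = 24.0840 km
E–G: √((0.5942·111.32)² + (-0.1799·74.15)²) = √(4375.338825 + 177.944528) = 67.4780 km
F–G: √((0.7898·111.32)² + (-0.0411·74.15)²) = √(7730.020651 + 9.287652) = 87.9733 km
Closest pair: A–D at 8.5724 km.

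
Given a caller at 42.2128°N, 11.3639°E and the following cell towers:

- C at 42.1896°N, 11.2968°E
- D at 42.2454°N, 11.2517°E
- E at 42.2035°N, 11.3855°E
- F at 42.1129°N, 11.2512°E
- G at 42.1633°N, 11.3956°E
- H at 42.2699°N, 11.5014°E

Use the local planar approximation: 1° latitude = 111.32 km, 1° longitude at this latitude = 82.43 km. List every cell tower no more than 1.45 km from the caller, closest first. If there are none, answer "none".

Distances from 42.2128°N, 11.3639°E:
C: √((-0.0232·111.32)² + (-0.0671·82.43)²) = √(6.669947 + 30.592547) = 6.1043 km
D: √((0.0326·111.32)² + (-0.1122·82.43)²) = √(13.169873 + 85.537453) = 9.9352 km
E: √((-0.0093·111.32)² + (0.0216·82.43)²) = √(1.071796 + 3.170138) = 2.0596 km
F: √((-0.0999·111.32)² + (-0.1127·82.43)²) = √(123.673705 + 86.301517) = 14.4905 km
G: √((-0.0495·111.32)² + (0.0317·82.43)²) = √(30.363847 + 6.827931) = 6.0985 km
H: √((0.0571·111.32)² + (0.1375·82.43)²) = √(40.403465 + 128.462390) = 12.9948 km
Threshold 1.45 km: none within range.

none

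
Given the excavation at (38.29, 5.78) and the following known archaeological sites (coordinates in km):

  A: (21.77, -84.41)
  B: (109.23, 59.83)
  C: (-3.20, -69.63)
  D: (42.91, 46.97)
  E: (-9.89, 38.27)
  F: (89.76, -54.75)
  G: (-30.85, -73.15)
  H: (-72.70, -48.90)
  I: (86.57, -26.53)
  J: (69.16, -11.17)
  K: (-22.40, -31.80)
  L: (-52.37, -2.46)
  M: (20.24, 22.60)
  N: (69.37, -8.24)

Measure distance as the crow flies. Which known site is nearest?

M

Distances from (38.29, 5.78):
A: √((-16.52)² + (-90.19)²) = √(272.9104 + 8134.2361) = 91.69 km
B: √((70.94)² + (54.05)²) = √(5032.4836 + 2921.4025) = 89.18 km
C: √((-41.49)² + (-75.41)²) = √(1721.4201 + 5686.6681) = 86.07 km
D: √((4.62)² + (41.19)²) = √(21.3444 + 1696.6161) = 41.45 km
E: √((-48.18)² + (32.49)²) = √(2321.3124 + 1055.6001) = 58.11 km
F: √((51.47)² + (-60.53)²) = √(2649.1609 + 3663.8809) = 79.45 km
G: √((-69.14)² + (-78.93)²) = √(4780.3396 + 6229.9449) = 104.93 km
H: √((-110.99)² + (-54.68)²) = √(12318.7801 + 2989.9024) = 123.73 km
I: √((48.28)² + (-32.31)²) = √(2330.9584 + 1043.9361) = 58.09 km
J: √((30.87)² + (-16.95)²) = √(952.9569 + 287.3025) = 35.22 km
K: √((-60.69)² + (-37.58)²) = √(3683.2761 + 1412.2564) = 71.38 km
L: √((-90.66)² + (-8.24)²) = √(8219.2356 + 67.8976) = 91.03 km
M: √((-18.05)² + (16.82)²) = √(325.8025 + 282.9124) = 24.67 km
N: √((31.08)² + (-14.02)²) = √(965.9664 + 196.5604) = 34.10 km
Minimum: M at 24.67 km.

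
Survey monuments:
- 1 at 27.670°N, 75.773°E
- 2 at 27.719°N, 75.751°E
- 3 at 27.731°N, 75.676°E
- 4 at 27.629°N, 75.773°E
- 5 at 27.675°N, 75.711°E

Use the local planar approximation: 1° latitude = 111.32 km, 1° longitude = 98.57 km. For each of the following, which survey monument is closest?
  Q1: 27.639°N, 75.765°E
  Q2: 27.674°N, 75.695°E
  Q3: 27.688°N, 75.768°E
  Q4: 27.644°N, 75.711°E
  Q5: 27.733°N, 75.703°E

Q1 at 27.639°N, 75.765°E:
  1: √((0.031·111.32)² + (0.008·98.57)²) = √(11.90885 + 0.62183) = 3.540 km
  2: √((0.080·111.32)² + (-0.014·98.57)²) = √(79.30971 + 1.90434) = 9.012 km
  3: √((0.092·111.32)² + (-0.089·98.57)²) = √(104.88709 + 76.96079) = 13.485 km
  4: √((-0.010·111.32)² + (0.008·98.57)²) = √(1.23921 + 0.62183) = 1.364 km
  5: √((0.036·111.32)² + (-0.054·98.57)²) = √(16.06022 + 28.33199) = 6.663 km
  → nearest: 4 (1.364 km)
Q2 at 27.674°N, 75.695°E:
  1: √((-0.004·111.32)² + (0.078·98.57)²) = √(0.19827 + 59.11242) = 7.701 km
  2: √((0.045·111.32)² + (0.056·98.57)²) = √(25.09409 + 30.46952) = 7.454 km
  3: √((0.057·111.32)² + (-0.019·98.57)²) = √(40.26207 + 3.50749) = 6.616 km
  4: √((-0.045·111.32)² + (0.078·98.57)²) = √(25.09409 + 59.11242) = 9.176 km
  5: √((0.001·111.32)² + (0.016·98.57)²) = √(0.01239 + 2.48731) = 1.581 km
  → nearest: 5 (1.581 km)
Q3 at 27.688°N, 75.768°E:
  1: √((-0.018·111.32)² + (0.005·98.57)²) = √(4.01505 + 0.24290) = 2.063 km
  2: √((0.031·111.32)² + (-0.017·98.57)²) = √(11.90885 + 2.80794) = 3.836 km
  3: √((0.043·111.32)² + (-0.092·98.57)²) = √(22.91307 + 82.23660) = 10.254 km
  4: √((-0.059·111.32)² + (0.005·98.57)²) = √(43.13705 + 0.24290) = 6.586 km
  5: √((-0.013·111.32)² + (-0.057·98.57)²) = √(2.09427 + 31.56743) = 5.802 km
  → nearest: 1 (2.063 km)
Q4 at 27.644°N, 75.711°E:
  1: √((0.026·111.32)² + (0.062·98.57)²) = √(8.37709 + 37.34848) = 6.762 km
  2: √((0.075·111.32)² + (0.040·98.57)²) = √(69.70580 + 15.54567) = 9.233 km
  3: √((0.087·111.32)² + (-0.035·98.57)²) = √(93.79613 + 11.90216) = 10.281 km
  4: √((-0.015·111.32)² + (0.062·98.57)²) = √(2.78823 + 37.34848) = 6.335 km
  5: √((0.031·111.32)² + (0.000·98.57)²) = √(11.90885 + 0.00000) = 3.451 km
  → nearest: 5 (3.451 km)
Q5 at 27.733°N, 75.703°E:
  1: √((-0.063·111.32)² + (0.070·98.57)²) = √(49.18441 + 47.60862) = 9.838 km
  2: √((-0.014·111.32)² + (0.048·98.57)²) = √(2.42886 + 22.38577) = 4.981 km
  3: √((-0.002·111.32)² + (-0.027·98.57)²) = √(0.04957 + 7.08300) = 2.671 km
  4: √((-0.104·111.32)² + (0.070·98.57)²) = √(134.03341 + 47.60862) = 13.477 km
  5: √((-0.058·111.32)² + (0.008·98.57)²) = √(41.68717 + 0.62183) = 6.505 km
  → nearest: 3 (2.671 km)

Q1→4; Q2→5; Q3→1; Q4→5; Q5→3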